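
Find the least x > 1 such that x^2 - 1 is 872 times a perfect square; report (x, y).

(x, y) = (126003, 4267)

First expand sqrt(872) as a continued fraction. With x_i = (sqrt(872) + m_i)/d_i and (m_0, d_0) = (0, 1): a_0 = floor(sqrt(872)) = 29, since 29^2 = 841 <= 872 < 900 = 30^2.
Iterate m_{i+1} = d_i*a_i - m_i, d_{i+1} = (872 - m_{i+1}^2)/d_i, a_{i+1} = floor((a_0 + m_{i+1})/d_{i+1}):
  m_1 = 1*29 - 0 = 29, d_1 = (872 - 29^2)/1 = 31/1 = 31, a_1 = floor((29 + 29)/31) = 1.
  m_2 = 31*1 - 29 = 2, d_2 = (872 - 2^2)/31 = 868/31 = 28, a_2 = floor((29 + 2)/28) = 1.
  m_3 = 28*1 - 2 = 26, d_3 = (872 - 26^2)/28 = 196/28 = 7, a_3 = floor((29 + 26)/7) = 7.
  m_4 = 7*7 - 26 = 23, d_4 = (872 - 23^2)/7 = 343/7 = 49, a_4 = floor((29 + 23)/49) = 1.
  m_5 = 49*1 - 23 = 26, d_5 = (872 - 26^2)/49 = 196/49 = 4, a_5 = floor((29 + 26)/4) = 13.
  m_6 = 4*13 - 26 = 26, d_6 = (872 - 26^2)/4 = 196/4 = 49, a_6 = floor((29 + 26)/49) = 1.
  m_7 = 49*1 - 26 = 23, d_7 = (872 - 23^2)/49 = 343/49 = 7, a_7 = floor((29 + 23)/7) = 7.
  m_8 = 7*7 - 23 = 26, d_8 = (872 - 26^2)/7 = 196/7 = 28, a_8 = floor((29 + 26)/28) = 1.
  m_9 = 28*1 - 26 = 2, d_9 = (872 - 2^2)/28 = 868/28 = 31, a_9 = floor((29 + 2)/31) = 1.
  m_10 = 31*1 - 2 = 29, d_10 = (872 - 29^2)/31 = 31/31 = 1, a_10 = floor((29 + 29)/1) = 58.
  m_11 = 1*58 - 29 = 29, d_11 = (872 - 29^2)/1 = 31/1 = 31: (m_11, d_11) = (m_1, d_1) = (29, 31), so from here the quotients repeat a_1, ..., a_10; the period length is 10.
So sqrt(872) = [29; (1, 1, 7, 1, 13, 1, 7, 1, 1, 58)] with period length k = 10.
k is even, so the fundamental solution of x^2 - 872y^2 = 1 is (p_{k-1}, q_{k-1}) = (p_9, q_9); compute convergents through index 9.
Convergents (p_i = a_i*p_{i-1} + p_{i-2}, q_i = a_i*q_{i-1} + q_{i-2} with p_{-2}=0, p_{-1}=1, q_{-2}=1, q_{-1}=0):
  i=0: a_0=29, p_0 = 29*1 + 0 = 29, q_0 = 29*0 + 1 = 1.
  i=1: a_1=1, p_1 = 1*29 + 1 = 30, q_1 = 1*1 + 0 = 1.
  i=2: a_2=1, p_2 = 1*30 + 29 = 59, q_2 = 1*1 + 1 = 2.
  i=3: a_3=7, p_3 = 7*59 + 30 = 443, q_3 = 7*2 + 1 = 15.
  i=4: a_4=1, p_4 = 1*443 + 59 = 502, q_4 = 1*15 + 2 = 17.
  i=5: a_5=13, p_5 = 13*502 + 443 = 6969, q_5 = 13*17 + 15 = 236.
  i=6: a_6=1, p_6 = 1*6969 + 502 = 7471, q_6 = 1*236 + 17 = 253.
  i=7: a_7=7, p_7 = 7*7471 + 6969 = 59266, q_7 = 7*253 + 236 = 2007.
  i=8: a_8=1, p_8 = 1*59266 + 7471 = 66737, q_8 = 1*2007 + 253 = 2260.
  i=9: a_9=1, p_9 = 1*66737 + 59266 = 126003, q_9 = 1*2260 + 2007 = 4267.
Check: 126003^2 - 872*4267^2 = 15876756009 - 15876756008 = 1, so (x, y) = (126003, 4267) solves the equation, and by the theorem it is the least positive solution.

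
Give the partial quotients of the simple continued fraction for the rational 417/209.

[1; 1, 208]

Run the Euclidean algorithm on 417 and 209; the successive quotients are the partial quotients a_0, a_1, ... (each step inverts the fractional part left over by the previous one):
  417 = 1*209 + 208, so a_0 = 1.
  209 = 1*208 + 1, so a_1 = 1.
  208 = 208*1 + 0, so a_2 = 208.
The remainder reaches 0 after 3 divisions, so the expansion has 3 partial quotients, read off in order.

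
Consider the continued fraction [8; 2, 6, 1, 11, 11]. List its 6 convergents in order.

Using the convergent recurrence p_i = a_i*p_{i-1} + p_{i-2}, q_i = a_i*q_{i-1} + q_{i-2} with p_{-2}=0, p_{-1}=1, q_{-2}=1, q_{-1}=0:
  i=0: a_0=8, p_0 = 8*1 + 0 = 8, q_0 = 8*0 + 1 = 1.
  i=1: a_1=2, p_1 = 2*8 + 1 = 17, q_1 = 2*1 + 0 = 2.
  i=2: a_2=6, p_2 = 6*17 + 8 = 110, q_2 = 6*2 + 1 = 13.
  i=3: a_3=1, p_3 = 1*110 + 17 = 127, q_3 = 1*13 + 2 = 15.
  i=4: a_4=11, p_4 = 11*127 + 110 = 1507, q_4 = 11*15 + 13 = 178.
  i=5: a_5=11, p_5 = 11*1507 + 127 = 16704, q_5 = 11*178 + 15 = 1973.

8/1, 17/2, 110/13, 127/15, 1507/178, 16704/1973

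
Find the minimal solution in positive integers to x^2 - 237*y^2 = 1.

First expand sqrt(237) as a continued fraction. With x_i = (sqrt(237) + m_i)/d_i and (m_0, d_0) = (0, 1): a_0 = floor(sqrt(237)) = 15, since 15^2 = 225 <= 237 < 256 = 16^2.
Iterate m_{i+1} = d_i*a_i - m_i, d_{i+1} = (237 - m_{i+1}^2)/d_i, a_{i+1} = floor((a_0 + m_{i+1})/d_{i+1}):
  m_1 = 1*15 - 0 = 15, d_1 = (237 - 15^2)/1 = 12/1 = 12, a_1 = floor((15 + 15)/12) = 2.
  m_2 = 12*2 - 15 = 9, d_2 = (237 - 9^2)/12 = 156/12 = 13, a_2 = floor((15 + 9)/13) = 1.
  m_3 = 13*1 - 9 = 4, d_3 = (237 - 4^2)/13 = 221/13 = 17, a_3 = floor((15 + 4)/17) = 1.
  m_4 = 17*1 - 4 = 13, d_4 = (237 - 13^2)/17 = 68/17 = 4, a_4 = floor((15 + 13)/4) = 7.
  m_5 = 4*7 - 13 = 15, d_5 = (237 - 15^2)/4 = 12/4 = 3, a_5 = floor((15 + 15)/3) = 10.
  m_6 = 3*10 - 15 = 15, d_6 = (237 - 15^2)/3 = 12/3 = 4, a_6 = floor((15 + 15)/4) = 7.
  m_7 = 4*7 - 15 = 13, d_7 = (237 - 13^2)/4 = 68/4 = 17, a_7 = floor((15 + 13)/17) = 1.
  m_8 = 17*1 - 13 = 4, d_8 = (237 - 4^2)/17 = 221/17 = 13, a_8 = floor((15 + 4)/13) = 1.
  m_9 = 13*1 - 4 = 9, d_9 = (237 - 9^2)/13 = 156/13 = 12, a_9 = floor((15 + 9)/12) = 2.
  m_10 = 12*2 - 9 = 15, d_10 = (237 - 15^2)/12 = 12/12 = 1, a_10 = floor((15 + 15)/1) = 30.
  m_11 = 1*30 - 15 = 15, d_11 = (237 - 15^2)/1 = 12/1 = 12: (m_11, d_11) = (m_1, d_1) = (15, 12), so from here the quotients repeat a_1, ..., a_10; the period length is 10.
So sqrt(237) = [15; (2, 1, 1, 7, 10, 7, 1, 1, 2, 30)] with period length k = 10.
k is even, so the fundamental solution of x^2 - 237y^2 = 1 is (p_{k-1}, q_{k-1}) = (p_9, q_9); compute convergents through index 9.
Convergents (p_i = a_i*p_{i-1} + p_{i-2}, q_i = a_i*q_{i-1} + q_{i-2} with p_{-2}=0, p_{-1}=1, q_{-2}=1, q_{-1}=0):
  i=0: a_0=15, p_0 = 15*1 + 0 = 15, q_0 = 15*0 + 1 = 1.
  i=1: a_1=2, p_1 = 2*15 + 1 = 31, q_1 = 2*1 + 0 = 2.
  i=2: a_2=1, p_2 = 1*31 + 15 = 46, q_2 = 1*2 + 1 = 3.
  i=3: a_3=1, p_3 = 1*46 + 31 = 77, q_3 = 1*3 + 2 = 5.
  i=4: a_4=7, p_4 = 7*77 + 46 = 585, q_4 = 7*5 + 3 = 38.
  i=5: a_5=10, p_5 = 10*585 + 77 = 5927, q_5 = 10*38 + 5 = 385.
  i=6: a_6=7, p_6 = 7*5927 + 585 = 42074, q_6 = 7*385 + 38 = 2733.
  i=7: a_7=1, p_7 = 1*42074 + 5927 = 48001, q_7 = 1*2733 + 385 = 3118.
  i=8: a_8=1, p_8 = 1*48001 + 42074 = 90075, q_8 = 1*3118 + 2733 = 5851.
  i=9: a_9=2, p_9 = 2*90075 + 48001 = 228151, q_9 = 2*5851 + 3118 = 14820.
Check: 228151^2 - 237*14820^2 = 52052878801 - 52052878800 = 1, so (x, y) = (228151, 14820) solves the equation, and by the theorem it is the least positive solution.

(x, y) = (228151, 14820)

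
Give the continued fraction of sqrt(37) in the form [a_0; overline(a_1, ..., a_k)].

Write x_i = (sqrt(37) + m_i)/d_i with (m_0, d_0) = (0, 1). a_0 = floor(sqrt(37)) = 6, since 6^2 = 36 <= 37 < 49 = 7^2.
Iterate m_{i+1} = d_i*a_i - m_i, d_{i+1} = (37 - m_{i+1}^2)/d_i, a_{i+1} = floor((a_0 + m_{i+1})/d_{i+1}):
  m_1 = 1*6 - 0 = 6, d_1 = (37 - 6^2)/1 = 1/1 = 1, a_1 = floor((6 + 6)/1) = 12.
  m_2 = 1*12 - 6 = 6, d_2 = (37 - 6^2)/1 = 1/1 = 1: (m_2, d_2) = (m_1, d_1) = (6, 1), so from here the quotient a_1 repeats; the period length is 1.
Hence the expansion of sqrt(37) is a_0 = 6 followed by the repeating block 12 (period 1).

[6; overline(12)]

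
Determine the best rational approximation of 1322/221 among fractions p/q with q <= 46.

Expand x = 1322/221 as a continued fraction with the Euclidean algorithm:
  1322 = 5*221 + 217, so a_0 = 5.
  221 = 1*217 + 4, so a_1 = 1.
  217 = 54*4 + 1, so a_2 = 54.
  4 = 4*1 + 0, so a_3 = 4.
so x = [5; 1, 54, 4].
Convergents (p_i = a_i*p_{i-1} + p_{i-2}, q_i = a_i*q_{i-1} + q_{i-2} with p_{-2}=0, p_{-1}=1, q_{-2}=1, q_{-1}=0), until the denominator exceeds 46:
  i=0: a_0=5, p_0 = 5*1 + 0 = 5, q_0 = 5*0 + 1 = 1.
  i=1: a_1=1, p_1 = 1*5 + 1 = 6, q_1 = 1*1 + 0 = 1.
  i=2: a_2=54, p_2 = 54*6 + 5 = 329, q_2 = 54*1 + 1 = 55.
q_2 = 55 > 46, so the last convergent with denominator <= 46 is p_1/q_1 = 6/1.
The closest fraction with denominator <= 46 is either p_1/q_1 or the intermediate fraction (k*p_1 + p_0)/(k*q_1 + q_0) with the largest k >= 1 whose denominator stays <= 46; these approach x as k grows, and every other convergent or intermediate fraction in range is farther away.
Largest k: floor((46 - q_0)/q_1) = floor((46 - 1)/1) = 45.
That gives (45*6 + 5)/(45*1 + 1) = 275/46.
Compare the errors: |x - 6/1| = |1322*1 - 6*221|/(221*1) = 4/221, and |x - 275/46| = |1322*46 - 275*221|/(221*46) = 37/10166.
Cross-multiplying, 37*221 = 8177 < 40664 = 4*10166, so 37/10166 is smaller: the intermediate fraction 275/46 is closer to x than 6/1.

275/46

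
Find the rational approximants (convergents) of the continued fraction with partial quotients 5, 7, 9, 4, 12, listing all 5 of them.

Using the convergent recurrence p_i = a_i*p_{i-1} + p_{i-2}, q_i = a_i*q_{i-1} + q_{i-2} with p_{-2}=0, p_{-1}=1, q_{-2}=1, q_{-1}=0:
  i=0: a_0=5, p_0 = 5*1 + 0 = 5, q_0 = 5*0 + 1 = 1.
  i=1: a_1=7, p_1 = 7*5 + 1 = 36, q_1 = 7*1 + 0 = 7.
  i=2: a_2=9, p_2 = 9*36 + 5 = 329, q_2 = 9*7 + 1 = 64.
  i=3: a_3=4, p_3 = 4*329 + 36 = 1352, q_3 = 4*64 + 7 = 263.
  i=4: a_4=12, p_4 = 12*1352 + 329 = 16553, q_4 = 12*263 + 64 = 3220.

5/1, 36/7, 329/64, 1352/263, 16553/3220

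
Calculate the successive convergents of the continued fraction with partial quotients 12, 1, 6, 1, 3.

Using the convergent recurrence p_i = a_i*p_{i-1} + p_{i-2}, q_i = a_i*q_{i-1} + q_{i-2} with p_{-2}=0, p_{-1}=1, q_{-2}=1, q_{-1}=0:
  i=0: a_0=12, p_0 = 12*1 + 0 = 12, q_0 = 12*0 + 1 = 1.
  i=1: a_1=1, p_1 = 1*12 + 1 = 13, q_1 = 1*1 + 0 = 1.
  i=2: a_2=6, p_2 = 6*13 + 12 = 90, q_2 = 6*1 + 1 = 7.
  i=3: a_3=1, p_3 = 1*90 + 13 = 103, q_3 = 1*7 + 1 = 8.
  i=4: a_4=3, p_4 = 3*103 + 90 = 399, q_4 = 3*8 + 7 = 31.

12/1, 13/1, 90/7, 103/8, 399/31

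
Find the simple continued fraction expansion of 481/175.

Run the Euclidean algorithm on 481 and 175; the successive quotients are the partial quotients a_0, a_1, ... (each step inverts the fractional part left over by the previous one):
  481 = 2*175 + 131, so a_0 = 2.
  175 = 1*131 + 44, so a_1 = 1.
  131 = 2*44 + 43, so a_2 = 2.
  44 = 1*43 + 1, so a_3 = 1.
  43 = 43*1 + 0, so a_4 = 43.
The remainder reaches 0 after 5 divisions, so the expansion has 5 partial quotients, read off in order.

[2; 1, 2, 1, 43]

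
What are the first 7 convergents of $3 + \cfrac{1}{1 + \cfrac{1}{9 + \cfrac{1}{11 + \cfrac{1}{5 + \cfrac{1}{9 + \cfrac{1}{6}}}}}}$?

Using the convergent recurrence p_i = a_i*p_{i-1} + p_{i-2}, q_i = a_i*q_{i-1} + q_{i-2} with p_{-2}=0, p_{-1}=1, q_{-2}=1, q_{-1}=0:
  i=0: a_0=3, p_0 = 3*1 + 0 = 3, q_0 = 3*0 + 1 = 1.
  i=1: a_1=1, p_1 = 1*3 + 1 = 4, q_1 = 1*1 + 0 = 1.
  i=2: a_2=9, p_2 = 9*4 + 3 = 39, q_2 = 9*1 + 1 = 10.
  i=3: a_3=11, p_3 = 11*39 + 4 = 433, q_3 = 11*10 + 1 = 111.
  i=4: a_4=5, p_4 = 5*433 + 39 = 2204, q_4 = 5*111 + 10 = 565.
  i=5: a_5=9, p_5 = 9*2204 + 433 = 20269, q_5 = 9*565 + 111 = 5196.
  i=6: a_6=6, p_6 = 6*20269 + 2204 = 123818, q_6 = 6*5196 + 565 = 31741.

3/1, 4/1, 39/10, 433/111, 2204/565, 20269/5196, 123818/31741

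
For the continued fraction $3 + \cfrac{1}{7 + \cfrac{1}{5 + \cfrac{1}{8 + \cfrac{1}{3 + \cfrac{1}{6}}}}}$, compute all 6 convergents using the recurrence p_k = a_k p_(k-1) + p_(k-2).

Using the convergent recurrence p_i = a_i*p_{i-1} + p_{i-2}, q_i = a_i*q_{i-1} + q_{i-2} with p_{-2}=0, p_{-1}=1, q_{-2}=1, q_{-1}=0:
  i=0: a_0=3, p_0 = 3*1 + 0 = 3, q_0 = 3*0 + 1 = 1.
  i=1: a_1=7, p_1 = 7*3 + 1 = 22, q_1 = 7*1 + 0 = 7.
  i=2: a_2=5, p_2 = 5*22 + 3 = 113, q_2 = 5*7 + 1 = 36.
  i=3: a_3=8, p_3 = 8*113 + 22 = 926, q_3 = 8*36 + 7 = 295.
  i=4: a_4=3, p_4 = 3*926 + 113 = 2891, q_4 = 3*295 + 36 = 921.
  i=5: a_5=6, p_5 = 6*2891 + 926 = 18272, q_5 = 6*921 + 295 = 5821.

3/1, 22/7, 113/36, 926/295, 2891/921, 18272/5821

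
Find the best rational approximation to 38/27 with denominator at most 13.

7/5

Expand x = 38/27 as a continued fraction with the Euclidean algorithm:
  38 = 1*27 + 11, so a_0 = 1.
  27 = 2*11 + 5, so a_1 = 2.
  11 = 2*5 + 1, so a_2 = 2.
  5 = 5*1 + 0, so a_3 = 5.
so x = [1; 2, 2, 5].
Convergents (p_i = a_i*p_{i-1} + p_{i-2}, q_i = a_i*q_{i-1} + q_{i-2} with p_{-2}=0, p_{-1}=1, q_{-2}=1, q_{-1}=0), until the denominator exceeds 13:
  i=0: a_0=1, p_0 = 1*1 + 0 = 1, q_0 = 1*0 + 1 = 1.
  i=1: a_1=2, p_1 = 2*1 + 1 = 3, q_1 = 2*1 + 0 = 2.
  i=2: a_2=2, p_2 = 2*3 + 1 = 7, q_2 = 2*2 + 1 = 5.
  i=3: a_3=5, p_3 = 5*7 + 3 = 38, q_3 = 5*5 + 2 = 27.
q_3 = 27 > 13, so the last convergent with denominator <= 13 is p_2/q_2 = 7/5.
The closest fraction with denominator <= 13 is either p_2/q_2 or the intermediate fraction (k*p_2 + p_1)/(k*q_2 + q_1) with the largest k >= 1 whose denominator stays <= 13; these approach x as k grows, and every other convergent or intermediate fraction in range is farther away.
Largest k: floor((13 - q_1)/q_2) = floor((13 - 2)/5) = 2.
That gives (2*7 + 3)/(2*5 + 2) = 17/12.
Compare the errors: |x - 7/5| = |38*5 - 7*27|/(27*5) = 1/135, and |x - 17/12| = |38*12 - 17*27|/(27*12) = 3/324.
Cross-multiplying, 1*324 = 324 < 405 = 3*135, so 1/135 is smaller: the convergent 7/5 is closer to x than 17/12.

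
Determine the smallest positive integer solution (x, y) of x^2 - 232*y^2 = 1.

First expand sqrt(232) as a continued fraction. With x_i = (sqrt(232) + m_i)/d_i and (m_0, d_0) = (0, 1): a_0 = floor(sqrt(232)) = 15, since 15^2 = 225 <= 232 < 256 = 16^2.
Iterate m_{i+1} = d_i*a_i - m_i, d_{i+1} = (232 - m_{i+1}^2)/d_i, a_{i+1} = floor((a_0 + m_{i+1})/d_{i+1}):
  m_1 = 1*15 - 0 = 15, d_1 = (232 - 15^2)/1 = 7/1 = 7, a_1 = floor((15 + 15)/7) = 4.
  m_2 = 7*4 - 15 = 13, d_2 = (232 - 13^2)/7 = 63/7 = 9, a_2 = floor((15 + 13)/9) = 3.
  m_3 = 9*3 - 13 = 14, d_3 = (232 - 14^2)/9 = 36/9 = 4, a_3 = floor((15 + 14)/4) = 7.
  m_4 = 4*7 - 14 = 14, d_4 = (232 - 14^2)/4 = 36/4 = 9, a_4 = floor((15 + 14)/9) = 3.
  m_5 = 9*3 - 14 = 13, d_5 = (232 - 13^2)/9 = 63/9 = 7, a_5 = floor((15 + 13)/7) = 4.
  m_6 = 7*4 - 13 = 15, d_6 = (232 - 15^2)/7 = 7/7 = 1, a_6 = floor((15 + 15)/1) = 30.
  m_7 = 1*30 - 15 = 15, d_7 = (232 - 15^2)/1 = 7/1 = 7: (m_7, d_7) = (m_1, d_1) = (15, 7), so from here the quotients repeat a_1, ..., a_6; the period length is 6.
So sqrt(232) = [15; (4, 3, 7, 3, 4, 30)] with period length k = 6.
k is even, so the fundamental solution of x^2 - 232y^2 = 1 is (p_{k-1}, q_{k-1}) = (p_5, q_5); compute convergents through index 5.
Convergents (p_i = a_i*p_{i-1} + p_{i-2}, q_i = a_i*q_{i-1} + q_{i-2} with p_{-2}=0, p_{-1}=1, q_{-2}=1, q_{-1}=0):
  i=0: a_0=15, p_0 = 15*1 + 0 = 15, q_0 = 15*0 + 1 = 1.
  i=1: a_1=4, p_1 = 4*15 + 1 = 61, q_1 = 4*1 + 0 = 4.
  i=2: a_2=3, p_2 = 3*61 + 15 = 198, q_2 = 3*4 + 1 = 13.
  i=3: a_3=7, p_3 = 7*198 + 61 = 1447, q_3 = 7*13 + 4 = 95.
  i=4: a_4=3, p_4 = 3*1447 + 198 = 4539, q_4 = 3*95 + 13 = 298.
  i=5: a_5=4, p_5 = 4*4539 + 1447 = 19603, q_5 = 4*298 + 95 = 1287.
Check: 19603^2 - 232*1287^2 = 384277609 - 384277608 = 1, so (x, y) = (19603, 1287) solves the equation, and by the theorem it is the least positive solution.

(x, y) = (19603, 1287)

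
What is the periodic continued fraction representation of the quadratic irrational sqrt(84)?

Write x_i = (sqrt(84) + m_i)/d_i with (m_0, d_0) = (0, 1). a_0 = floor(sqrt(84)) = 9, since 9^2 = 81 <= 84 < 100 = 10^2.
Iterate m_{i+1} = d_i*a_i - m_i, d_{i+1} = (84 - m_{i+1}^2)/d_i, a_{i+1} = floor((a_0 + m_{i+1})/d_{i+1}):
  m_1 = 1*9 - 0 = 9, d_1 = (84 - 9^2)/1 = 3/1 = 3, a_1 = floor((9 + 9)/3) = 6.
  m_2 = 3*6 - 9 = 9, d_2 = (84 - 9^2)/3 = 3/3 = 1, a_2 = floor((9 + 9)/1) = 18.
  m_3 = 1*18 - 9 = 9, d_3 = (84 - 9^2)/1 = 3/1 = 3: (m_3, d_3) = (m_1, d_1) = (9, 3), so from here the quotients repeat a_1, a_2; the period length is 2.
Hence the expansion of sqrt(84) is a_0 = 9 followed by the repeating block 6, 18 (period 2).

[9; (6, 18)]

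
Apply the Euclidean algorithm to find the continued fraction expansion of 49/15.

Run the Euclidean algorithm on 49 and 15; the successive quotients are the partial quotients a_0, a_1, ... (each step inverts the fractional part left over by the previous one):
  49 = 3*15 + 4, so a_0 = 3.
  15 = 3*4 + 3, so a_1 = 3.
  4 = 1*3 + 1, so a_2 = 1.
  3 = 3*1 + 0, so a_3 = 3.
The remainder reaches 0 after 4 divisions, so the expansion has 4 partial quotients, read off in order.

[3; 3, 1, 3]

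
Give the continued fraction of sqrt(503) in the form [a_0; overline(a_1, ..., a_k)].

[22; overline(2, 2, 1, 21, 1, 2, 2, 44)]

Write x_i = (sqrt(503) + m_i)/d_i with (m_0, d_0) = (0, 1). a_0 = floor(sqrt(503)) = 22, since 22^2 = 484 <= 503 < 529 = 23^2.
Iterate m_{i+1} = d_i*a_i - m_i, d_{i+1} = (503 - m_{i+1}^2)/d_i, a_{i+1} = floor((a_0 + m_{i+1})/d_{i+1}):
  m_1 = 1*22 - 0 = 22, d_1 = (503 - 22^2)/1 = 19/1 = 19, a_1 = floor((22 + 22)/19) = 2.
  m_2 = 19*2 - 22 = 16, d_2 = (503 - 16^2)/19 = 247/19 = 13, a_2 = floor((22 + 16)/13) = 2.
  m_3 = 13*2 - 16 = 10, d_3 = (503 - 10^2)/13 = 403/13 = 31, a_3 = floor((22 + 10)/31) = 1.
  m_4 = 31*1 - 10 = 21, d_4 = (503 - 21^2)/31 = 62/31 = 2, a_4 = floor((22 + 21)/2) = 21.
  m_5 = 2*21 - 21 = 21, d_5 = (503 - 21^2)/2 = 62/2 = 31, a_5 = floor((22 + 21)/31) = 1.
  m_6 = 31*1 - 21 = 10, d_6 = (503 - 10^2)/31 = 403/31 = 13, a_6 = floor((22 + 10)/13) = 2.
  m_7 = 13*2 - 10 = 16, d_7 = (503 - 16^2)/13 = 247/13 = 19, a_7 = floor((22 + 16)/19) = 2.
  m_8 = 19*2 - 16 = 22, d_8 = (503 - 22^2)/19 = 19/19 = 1, a_8 = floor((22 + 22)/1) = 44.
  m_9 = 1*44 - 22 = 22, d_9 = (503 - 22^2)/1 = 19/1 = 19: (m_9, d_9) = (m_1, d_1) = (22, 19), so from here the quotients repeat a_1, ..., a_8; the period length is 8.
Hence the expansion of sqrt(503) is a_0 = 22 followed by the repeating block 2, 2, 1, 21, 1, 2, 2, 44 (period 8).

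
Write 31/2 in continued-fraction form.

Run the Euclidean algorithm on 31 and 2; the successive quotients are the partial quotients a_0, a_1, ... (each step inverts the fractional part left over by the previous one):
  31 = 15*2 + 1, so a_0 = 15.
  2 = 2*1 + 0, so a_1 = 2.
The remainder reaches 0 after 2 divisions, so the expansion has 2 partial quotients, read off in order.

[15; 2]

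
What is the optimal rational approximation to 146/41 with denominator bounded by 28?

89/25

Expand x = 146/41 as a continued fraction with the Euclidean algorithm:
  146 = 3*41 + 23, so a_0 = 3.
  41 = 1*23 + 18, so a_1 = 1.
  23 = 1*18 + 5, so a_2 = 1.
  18 = 3*5 + 3, so a_3 = 3.
  5 = 1*3 + 2, so a_4 = 1.
  3 = 1*2 + 1, so a_5 = 1.
  2 = 2*1 + 0, so a_6 = 2.
so x = [3; 1, 1, 3, 1, 1, 2].
Convergents (p_i = a_i*p_{i-1} + p_{i-2}, q_i = a_i*q_{i-1} + q_{i-2} with p_{-2}=0, p_{-1}=1, q_{-2}=1, q_{-1}=0), until the denominator exceeds 28:
  i=0: a_0=3, p_0 = 3*1 + 0 = 3, q_0 = 3*0 + 1 = 1.
  i=1: a_1=1, p_1 = 1*3 + 1 = 4, q_1 = 1*1 + 0 = 1.
  i=2: a_2=1, p_2 = 1*4 + 3 = 7, q_2 = 1*1 + 1 = 2.
  i=3: a_3=3, p_3 = 3*7 + 4 = 25, q_3 = 3*2 + 1 = 7.
  i=4: a_4=1, p_4 = 1*25 + 7 = 32, q_4 = 1*7 + 2 = 9.
  i=5: a_5=1, p_5 = 1*32 + 25 = 57, q_5 = 1*9 + 7 = 16.
  i=6: a_6=2, p_6 = 2*57 + 32 = 146, q_6 = 2*16 + 9 = 41.
q_6 = 41 > 28, so the last convergent with denominator <= 28 is p_5/q_5 = 57/16.
The closest fraction with denominator <= 28 is either p_5/q_5 or the intermediate fraction (k*p_5 + p_4)/(k*q_5 + q_4) with the largest k >= 1 whose denominator stays <= 28; these approach x as k grows, and every other convergent or intermediate fraction in range is farther away.
Largest k: floor((28 - q_4)/q_5) = floor((28 - 9)/16) = 1.
That gives (1*57 + 32)/(1*16 + 9) = 89/25.
Compare the errors: |x - 57/16| = |146*16 - 57*41|/(41*16) = 1/656, and |x - 89/25| = |146*25 - 89*41|/(41*25) = 1/1025.
Cross-multiplying, 1*656 = 656 < 1025 = 1*1025, so 1/1025 is smaller: the intermediate fraction 89/25 is closer to x than 57/16.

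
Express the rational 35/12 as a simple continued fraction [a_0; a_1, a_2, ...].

[2; 1, 11]

Run the Euclidean algorithm on 35 and 12; the successive quotients are the partial quotients a_0, a_1, ... (each step inverts the fractional part left over by the previous one):
  35 = 2*12 + 11, so a_0 = 2.
  12 = 1*11 + 1, so a_1 = 1.
  11 = 11*1 + 0, so a_2 = 11.
The remainder reaches 0 after 3 divisions, so the expansion has 3 partial quotients, read off in order.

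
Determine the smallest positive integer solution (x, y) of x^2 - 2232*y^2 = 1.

(x, y) = (7937, 168)

First expand sqrt(2232) as a continued fraction. With x_i = (sqrt(2232) + m_i)/d_i and (m_0, d_0) = (0, 1): a_0 = floor(sqrt(2232)) = 47, since 47^2 = 2209 <= 2232 < 2304 = 48^2.
Iterate m_{i+1} = d_i*a_i - m_i, d_{i+1} = (2232 - m_{i+1}^2)/d_i, a_{i+1} = floor((a_0 + m_{i+1})/d_{i+1}):
  m_1 = 1*47 - 0 = 47, d_1 = (2232 - 47^2)/1 = 23/1 = 23, a_1 = floor((47 + 47)/23) = 4.
  m_2 = 23*4 - 47 = 45, d_2 = (2232 - 45^2)/23 = 207/23 = 9, a_2 = floor((47 + 45)/9) = 10.
  m_3 = 9*10 - 45 = 45, d_3 = (2232 - 45^2)/9 = 207/9 = 23, a_3 = floor((47 + 45)/23) = 4.
  m_4 = 23*4 - 45 = 47, d_4 = (2232 - 47^2)/23 = 23/23 = 1, a_4 = floor((47 + 47)/1) = 94.
  m_5 = 1*94 - 47 = 47, d_5 = (2232 - 47^2)/1 = 23/1 = 23: (m_5, d_5) = (m_1, d_1) = (47, 23), so from here the quotients repeat a_1, ..., a_4; the period length is 4.
So sqrt(2232) = [47; (4, 10, 4, 94)] with period length k = 4.
k is even, so the fundamental solution of x^2 - 2232y^2 = 1 is (p_{k-1}, q_{k-1}) = (p_3, q_3); compute convergents through index 3.
Convergents (p_i = a_i*p_{i-1} + p_{i-2}, q_i = a_i*q_{i-1} + q_{i-2} with p_{-2}=0, p_{-1}=1, q_{-2}=1, q_{-1}=0):
  i=0: a_0=47, p_0 = 47*1 + 0 = 47, q_0 = 47*0 + 1 = 1.
  i=1: a_1=4, p_1 = 4*47 + 1 = 189, q_1 = 4*1 + 0 = 4.
  i=2: a_2=10, p_2 = 10*189 + 47 = 1937, q_2 = 10*4 + 1 = 41.
  i=3: a_3=4, p_3 = 4*1937 + 189 = 7937, q_3 = 4*41 + 4 = 168.
Check: 7937^2 - 2232*168^2 = 62995969 - 62995968 = 1, so (x, y) = (7937, 168) solves the equation, and by the theorem it is the least positive solution.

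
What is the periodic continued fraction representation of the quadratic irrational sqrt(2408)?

[49; (14, 98)]

Write x_i = (sqrt(2408) + m_i)/d_i with (m_0, d_0) = (0, 1). a_0 = floor(sqrt(2408)) = 49, since 49^2 = 2401 <= 2408 < 2500 = 50^2.
Iterate m_{i+1} = d_i*a_i - m_i, d_{i+1} = (2408 - m_{i+1}^2)/d_i, a_{i+1} = floor((a_0 + m_{i+1})/d_{i+1}):
  m_1 = 1*49 - 0 = 49, d_1 = (2408 - 49^2)/1 = 7/1 = 7, a_1 = floor((49 + 49)/7) = 14.
  m_2 = 7*14 - 49 = 49, d_2 = (2408 - 49^2)/7 = 7/7 = 1, a_2 = floor((49 + 49)/1) = 98.
  m_3 = 1*98 - 49 = 49, d_3 = (2408 - 49^2)/1 = 7/1 = 7: (m_3, d_3) = (m_1, d_1) = (49, 7), so from here the quotients repeat a_1, a_2; the period length is 2.
Hence the expansion of sqrt(2408) is a_0 = 49 followed by the repeating block 14, 98 (period 2).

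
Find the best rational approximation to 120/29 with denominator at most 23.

91/22

Expand x = 120/29 as a continued fraction with the Euclidean algorithm:
  120 = 4*29 + 4, so a_0 = 4.
  29 = 7*4 + 1, so a_1 = 7.
  4 = 4*1 + 0, so a_2 = 4.
so x = [4; 7, 4].
Convergents (p_i = a_i*p_{i-1} + p_{i-2}, q_i = a_i*q_{i-1} + q_{i-2} with p_{-2}=0, p_{-1}=1, q_{-2}=1, q_{-1}=0), until the denominator exceeds 23:
  i=0: a_0=4, p_0 = 4*1 + 0 = 4, q_0 = 4*0 + 1 = 1.
  i=1: a_1=7, p_1 = 7*4 + 1 = 29, q_1 = 7*1 + 0 = 7.
  i=2: a_2=4, p_2 = 4*29 + 4 = 120, q_2 = 4*7 + 1 = 29.
q_2 = 29 > 23, so the last convergent with denominator <= 23 is p_1/q_1 = 29/7.
The closest fraction with denominator <= 23 is either p_1/q_1 or the intermediate fraction (k*p_1 + p_0)/(k*q_1 + q_0) with the largest k >= 1 whose denominator stays <= 23; these approach x as k grows, and every other convergent or intermediate fraction in range is farther away.
Largest k: floor((23 - q_0)/q_1) = floor((23 - 1)/7) = 3.
That gives (3*29 + 4)/(3*7 + 1) = 91/22.
Compare the errors: |x - 29/7| = |120*7 - 29*29|/(29*7) = 1/203, and |x - 91/22| = |120*22 - 91*29|/(29*22) = 1/638.
Cross-multiplying, 1*203 = 203 < 638 = 1*638, so 1/638 is smaller: the intermediate fraction 91/22 is closer to x than 29/7.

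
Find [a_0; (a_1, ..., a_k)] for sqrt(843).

Write x_i = (sqrt(843) + m_i)/d_i with (m_0, d_0) = (0, 1). a_0 = floor(sqrt(843)) = 29, since 29^2 = 841 <= 843 < 900 = 30^2.
Iterate m_{i+1} = d_i*a_i - m_i, d_{i+1} = (843 - m_{i+1}^2)/d_i, a_{i+1} = floor((a_0 + m_{i+1})/d_{i+1}):
  m_1 = 1*29 - 0 = 29, d_1 = (843 - 29^2)/1 = 2/1 = 2, a_1 = floor((29 + 29)/2) = 29.
  m_2 = 2*29 - 29 = 29, d_2 = (843 - 29^2)/2 = 2/2 = 1, a_2 = floor((29 + 29)/1) = 58.
  m_3 = 1*58 - 29 = 29, d_3 = (843 - 29^2)/1 = 2/1 = 2: (m_3, d_3) = (m_1, d_1) = (29, 2), so from here the quotients repeat a_1, a_2; the period length is 2.
Hence the expansion of sqrt(843) is a_0 = 29 followed by the repeating block 29, 58 (period 2).

[29; (29, 58)]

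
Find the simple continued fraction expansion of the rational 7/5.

Run the Euclidean algorithm on 7 and 5; the successive quotients are the partial quotients a_0, a_1, ... (each step inverts the fractional part left over by the previous one):
  7 = 1*5 + 2, so a_0 = 1.
  5 = 2*2 + 1, so a_1 = 2.
  2 = 2*1 + 0, so a_2 = 2.
The remainder reaches 0 after 3 divisions, so the expansion has 3 partial quotients, read off in order.

[1; 2, 2]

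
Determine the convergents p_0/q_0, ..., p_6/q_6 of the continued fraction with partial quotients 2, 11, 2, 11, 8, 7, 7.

2/1, 23/11, 48/23, 551/264, 4456/2135, 31743/15209, 226657/108598

Using the convergent recurrence p_i = a_i*p_{i-1} + p_{i-2}, q_i = a_i*q_{i-1} + q_{i-2} with p_{-2}=0, p_{-1}=1, q_{-2}=1, q_{-1}=0:
  i=0: a_0=2, p_0 = 2*1 + 0 = 2, q_0 = 2*0 + 1 = 1.
  i=1: a_1=11, p_1 = 11*2 + 1 = 23, q_1 = 11*1 + 0 = 11.
  i=2: a_2=2, p_2 = 2*23 + 2 = 48, q_2 = 2*11 + 1 = 23.
  i=3: a_3=11, p_3 = 11*48 + 23 = 551, q_3 = 11*23 + 11 = 264.
  i=4: a_4=8, p_4 = 8*551 + 48 = 4456, q_4 = 8*264 + 23 = 2135.
  i=5: a_5=7, p_5 = 7*4456 + 551 = 31743, q_5 = 7*2135 + 264 = 15209.
  i=6: a_6=7, p_6 = 7*31743 + 4456 = 226657, q_6 = 7*15209 + 2135 = 108598.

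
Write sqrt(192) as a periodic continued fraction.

[13; (1, 5, 1, 26)]

Write x_i = (sqrt(192) + m_i)/d_i with (m_0, d_0) = (0, 1). a_0 = floor(sqrt(192)) = 13, since 13^2 = 169 <= 192 < 196 = 14^2.
Iterate m_{i+1} = d_i*a_i - m_i, d_{i+1} = (192 - m_{i+1}^2)/d_i, a_{i+1} = floor((a_0 + m_{i+1})/d_{i+1}):
  m_1 = 1*13 - 0 = 13, d_1 = (192 - 13^2)/1 = 23/1 = 23, a_1 = floor((13 + 13)/23) = 1.
  m_2 = 23*1 - 13 = 10, d_2 = (192 - 10^2)/23 = 92/23 = 4, a_2 = floor((13 + 10)/4) = 5.
  m_3 = 4*5 - 10 = 10, d_3 = (192 - 10^2)/4 = 92/4 = 23, a_3 = floor((13 + 10)/23) = 1.
  m_4 = 23*1 - 10 = 13, d_4 = (192 - 13^2)/23 = 23/23 = 1, a_4 = floor((13 + 13)/1) = 26.
  m_5 = 1*26 - 13 = 13, d_5 = (192 - 13^2)/1 = 23/1 = 23: (m_5, d_5) = (m_1, d_1) = (13, 23), so from here the quotients repeat a_1, ..., a_4; the period length is 4.
Hence the expansion of sqrt(192) is a_0 = 13 followed by the repeating block 1, 5, 1, 26 (period 4).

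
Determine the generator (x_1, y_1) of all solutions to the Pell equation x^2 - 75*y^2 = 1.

(x, y) = (26, 3)

First expand sqrt(75) as a continued fraction. With x_i = (sqrt(75) + m_i)/d_i and (m_0, d_0) = (0, 1): a_0 = floor(sqrt(75)) = 8, since 8^2 = 64 <= 75 < 81 = 9^2.
Iterate m_{i+1} = d_i*a_i - m_i, d_{i+1} = (75 - m_{i+1}^2)/d_i, a_{i+1} = floor((a_0 + m_{i+1})/d_{i+1}):
  m_1 = 1*8 - 0 = 8, d_1 = (75 - 8^2)/1 = 11/1 = 11, a_1 = floor((8 + 8)/11) = 1.
  m_2 = 11*1 - 8 = 3, d_2 = (75 - 3^2)/11 = 66/11 = 6, a_2 = floor((8 + 3)/6) = 1.
  m_3 = 6*1 - 3 = 3, d_3 = (75 - 3^2)/6 = 66/6 = 11, a_3 = floor((8 + 3)/11) = 1.
  m_4 = 11*1 - 3 = 8, d_4 = (75 - 8^2)/11 = 11/11 = 1, a_4 = floor((8 + 8)/1) = 16.
  m_5 = 1*16 - 8 = 8, d_5 = (75 - 8^2)/1 = 11/1 = 11: (m_5, d_5) = (m_1, d_1) = (8, 11), so from here the quotients repeat a_1, ..., a_4; the period length is 4.
So sqrt(75) = [8; (1, 1, 1, 16)] with period length k = 4.
k is even, so the fundamental solution of x^2 - 75y^2 = 1 is (p_{k-1}, q_{k-1}) = (p_3, q_3); compute convergents through index 3.
Convergents (p_i = a_i*p_{i-1} + p_{i-2}, q_i = a_i*q_{i-1} + q_{i-2} with p_{-2}=0, p_{-1}=1, q_{-2}=1, q_{-1}=0):
  i=0: a_0=8, p_0 = 8*1 + 0 = 8, q_0 = 8*0 + 1 = 1.
  i=1: a_1=1, p_1 = 1*8 + 1 = 9, q_1 = 1*1 + 0 = 1.
  i=2: a_2=1, p_2 = 1*9 + 8 = 17, q_2 = 1*1 + 1 = 2.
  i=3: a_3=1, p_3 = 1*17 + 9 = 26, q_3 = 1*2 + 1 = 3.
Check: 26^2 - 75*3^2 = 676 - 675 = 1, so (x, y) = (26, 3) solves the equation, and by the theorem it is the least positive solution.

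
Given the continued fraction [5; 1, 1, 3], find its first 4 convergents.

5/1, 6/1, 11/2, 39/7

Using the convergent recurrence p_i = a_i*p_{i-1} + p_{i-2}, q_i = a_i*q_{i-1} + q_{i-2} with p_{-2}=0, p_{-1}=1, q_{-2}=1, q_{-1}=0:
  i=0: a_0=5, p_0 = 5*1 + 0 = 5, q_0 = 5*0 + 1 = 1.
  i=1: a_1=1, p_1 = 1*5 + 1 = 6, q_1 = 1*1 + 0 = 1.
  i=2: a_2=1, p_2 = 1*6 + 5 = 11, q_2 = 1*1 + 1 = 2.
  i=3: a_3=3, p_3 = 3*11 + 6 = 39, q_3 = 3*2 + 1 = 7.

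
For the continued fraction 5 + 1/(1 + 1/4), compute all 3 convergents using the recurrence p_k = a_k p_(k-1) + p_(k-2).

5/1, 6/1, 29/5

Using the convergent recurrence p_i = a_i*p_{i-1} + p_{i-2}, q_i = a_i*q_{i-1} + q_{i-2} with p_{-2}=0, p_{-1}=1, q_{-2}=1, q_{-1}=0:
  i=0: a_0=5, p_0 = 5*1 + 0 = 5, q_0 = 5*0 + 1 = 1.
  i=1: a_1=1, p_1 = 1*5 + 1 = 6, q_1 = 1*1 + 0 = 1.
  i=2: a_2=4, p_2 = 4*6 + 5 = 29, q_2 = 4*1 + 1 = 5.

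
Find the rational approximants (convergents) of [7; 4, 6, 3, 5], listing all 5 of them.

Using the convergent recurrence p_i = a_i*p_{i-1} + p_{i-2}, q_i = a_i*q_{i-1} + q_{i-2} with p_{-2}=0, p_{-1}=1, q_{-2}=1, q_{-1}=0:
  i=0: a_0=7, p_0 = 7*1 + 0 = 7, q_0 = 7*0 + 1 = 1.
  i=1: a_1=4, p_1 = 4*7 + 1 = 29, q_1 = 4*1 + 0 = 4.
  i=2: a_2=6, p_2 = 6*29 + 7 = 181, q_2 = 6*4 + 1 = 25.
  i=3: a_3=3, p_3 = 3*181 + 29 = 572, q_3 = 3*25 + 4 = 79.
  i=4: a_4=5, p_4 = 5*572 + 181 = 3041, q_4 = 5*79 + 25 = 420.

7/1, 29/4, 181/25, 572/79, 3041/420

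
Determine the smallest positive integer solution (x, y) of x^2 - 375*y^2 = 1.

(x, y) = (15124, 781)

First expand sqrt(375) as a continued fraction. With x_i = (sqrt(375) + m_i)/d_i and (m_0, d_0) = (0, 1): a_0 = floor(sqrt(375)) = 19, since 19^2 = 361 <= 375 < 400 = 20^2.
Iterate m_{i+1} = d_i*a_i - m_i, d_{i+1} = (375 - m_{i+1}^2)/d_i, a_{i+1} = floor((a_0 + m_{i+1})/d_{i+1}):
  m_1 = 1*19 - 0 = 19, d_1 = (375 - 19^2)/1 = 14/1 = 14, a_1 = floor((19 + 19)/14) = 2.
  m_2 = 14*2 - 19 = 9, d_2 = (375 - 9^2)/14 = 294/14 = 21, a_2 = floor((19 + 9)/21) = 1.
  m_3 = 21*1 - 9 = 12, d_3 = (375 - 12^2)/21 = 231/21 = 11, a_3 = floor((19 + 12)/11) = 2.
  m_4 = 11*2 - 12 = 10, d_4 = (375 - 10^2)/11 = 275/11 = 25, a_4 = floor((19 + 10)/25) = 1.
  m_5 = 25*1 - 10 = 15, d_5 = (375 - 15^2)/25 = 150/25 = 6, a_5 = floor((19 + 15)/6) = 5.
  m_6 = 6*5 - 15 = 15, d_6 = (375 - 15^2)/6 = 150/6 = 25, a_6 = floor((19 + 15)/25) = 1.
  m_7 = 25*1 - 15 = 10, d_7 = (375 - 10^2)/25 = 275/25 = 11, a_7 = floor((19 + 10)/11) = 2.
  m_8 = 11*2 - 10 = 12, d_8 = (375 - 12^2)/11 = 231/11 = 21, a_8 = floor((19 + 12)/21) = 1.
  m_9 = 21*1 - 12 = 9, d_9 = (375 - 9^2)/21 = 294/21 = 14, a_9 = floor((19 + 9)/14) = 2.
  m_10 = 14*2 - 9 = 19, d_10 = (375 - 19^2)/14 = 14/14 = 1, a_10 = floor((19 + 19)/1) = 38.
  m_11 = 1*38 - 19 = 19, d_11 = (375 - 19^2)/1 = 14/1 = 14: (m_11, d_11) = (m_1, d_1) = (19, 14), so from here the quotients repeat a_1, ..., a_10; the period length is 10.
So sqrt(375) = [19; (2, 1, 2, 1, 5, 1, 2, 1, 2, 38)] with period length k = 10.
k is even, so the fundamental solution of x^2 - 375y^2 = 1 is (p_{k-1}, q_{k-1}) = (p_9, q_9); compute convergents through index 9.
Convergents (p_i = a_i*p_{i-1} + p_{i-2}, q_i = a_i*q_{i-1} + q_{i-2} with p_{-2}=0, p_{-1}=1, q_{-2}=1, q_{-1}=0):
  i=0: a_0=19, p_0 = 19*1 + 0 = 19, q_0 = 19*0 + 1 = 1.
  i=1: a_1=2, p_1 = 2*19 + 1 = 39, q_1 = 2*1 + 0 = 2.
  i=2: a_2=1, p_2 = 1*39 + 19 = 58, q_2 = 1*2 + 1 = 3.
  i=3: a_3=2, p_3 = 2*58 + 39 = 155, q_3 = 2*3 + 2 = 8.
  i=4: a_4=1, p_4 = 1*155 + 58 = 213, q_4 = 1*8 + 3 = 11.
  i=5: a_5=5, p_5 = 5*213 + 155 = 1220, q_5 = 5*11 + 8 = 63.
  i=6: a_6=1, p_6 = 1*1220 + 213 = 1433, q_6 = 1*63 + 11 = 74.
  i=7: a_7=2, p_7 = 2*1433 + 1220 = 4086, q_7 = 2*74 + 63 = 211.
  i=8: a_8=1, p_8 = 1*4086 + 1433 = 5519, q_8 = 1*211 + 74 = 285.
  i=9: a_9=2, p_9 = 2*5519 + 4086 = 15124, q_9 = 2*285 + 211 = 781.
Check: 15124^2 - 375*781^2 = 228735376 - 228735375 = 1, so (x, y) = (15124, 781) solves the equation, and by the theorem it is the least positive solution.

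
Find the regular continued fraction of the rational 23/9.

[2; 1, 1, 4]

Run the Euclidean algorithm on 23 and 9; the successive quotients are the partial quotients a_0, a_1, ... (each step inverts the fractional part left over by the previous one):
  23 = 2*9 + 5, so a_0 = 2.
  9 = 1*5 + 4, so a_1 = 1.
  5 = 1*4 + 1, so a_2 = 1.
  4 = 4*1 + 0, so a_3 = 4.
The remainder reaches 0 after 4 divisions, so the expansion has 4 partial quotients, read off in order.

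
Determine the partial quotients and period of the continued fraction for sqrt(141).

[11; (1, 6, 1, 22)]

Write x_i = (sqrt(141) + m_i)/d_i with (m_0, d_0) = (0, 1). a_0 = floor(sqrt(141)) = 11, since 11^2 = 121 <= 141 < 144 = 12^2.
Iterate m_{i+1} = d_i*a_i - m_i, d_{i+1} = (141 - m_{i+1}^2)/d_i, a_{i+1} = floor((a_0 + m_{i+1})/d_{i+1}):
  m_1 = 1*11 - 0 = 11, d_1 = (141 - 11^2)/1 = 20/1 = 20, a_1 = floor((11 + 11)/20) = 1.
  m_2 = 20*1 - 11 = 9, d_2 = (141 - 9^2)/20 = 60/20 = 3, a_2 = floor((11 + 9)/3) = 6.
  m_3 = 3*6 - 9 = 9, d_3 = (141 - 9^2)/3 = 60/3 = 20, a_3 = floor((11 + 9)/20) = 1.
  m_4 = 20*1 - 9 = 11, d_4 = (141 - 11^2)/20 = 20/20 = 1, a_4 = floor((11 + 11)/1) = 22.
  m_5 = 1*22 - 11 = 11, d_5 = (141 - 11^2)/1 = 20/1 = 20: (m_5, d_5) = (m_1, d_1) = (11, 20), so from here the quotients repeat a_1, ..., a_4; the period length is 4.
Hence the expansion of sqrt(141) is a_0 = 11 followed by the repeating block 1, 6, 1, 22 (period 4).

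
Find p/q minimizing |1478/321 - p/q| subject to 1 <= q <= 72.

Expand x = 1478/321 as a continued fraction with the Euclidean algorithm:
  1478 = 4*321 + 194, so a_0 = 4.
  321 = 1*194 + 127, so a_1 = 1.
  194 = 1*127 + 67, so a_2 = 1.
  127 = 1*67 + 60, so a_3 = 1.
  67 = 1*60 + 7, so a_4 = 1.
  60 = 8*7 + 4, so a_5 = 8.
  7 = 1*4 + 3, so a_6 = 1.
  4 = 1*3 + 1, so a_7 = 1.
  3 = 3*1 + 0, so a_8 = 3.
so x = [4; 1, 1, 1, 1, 8, 1, 1, 3].
Convergents (p_i = a_i*p_{i-1} + p_{i-2}, q_i = a_i*q_{i-1} + q_{i-2} with p_{-2}=0, p_{-1}=1, q_{-2}=1, q_{-1}=0), until the denominator exceeds 72:
  i=0: a_0=4, p_0 = 4*1 + 0 = 4, q_0 = 4*0 + 1 = 1.
  i=1: a_1=1, p_1 = 1*4 + 1 = 5, q_1 = 1*1 + 0 = 1.
  i=2: a_2=1, p_2 = 1*5 + 4 = 9, q_2 = 1*1 + 1 = 2.
  i=3: a_3=1, p_3 = 1*9 + 5 = 14, q_3 = 1*2 + 1 = 3.
  i=4: a_4=1, p_4 = 1*14 + 9 = 23, q_4 = 1*3 + 2 = 5.
  i=5: a_5=8, p_5 = 8*23 + 14 = 198, q_5 = 8*5 + 3 = 43.
  i=6: a_6=1, p_6 = 1*198 + 23 = 221, q_6 = 1*43 + 5 = 48.
  i=7: a_7=1, p_7 = 1*221 + 198 = 419, q_7 = 1*48 + 43 = 91.
q_7 = 91 > 72, so the last convergent with denominator <= 72 is p_6/q_6 = 221/48.
The closest fraction with denominator <= 72 is either p_6/q_6 or the intermediate fraction (k*p_6 + p_5)/(k*q_6 + q_5) with the largest k >= 1 whose denominator stays <= 72; these approach x as k grows, and every other convergent or intermediate fraction in range is farther away.
Largest k: floor((72 - q_5)/q_6) = floor((72 - 43)/48) = 0.
Since k = 0, no intermediate fraction beyond p_6/q_6 has denominator <= 72, so the convergent 221/48 is the closest (its error is |1478*48 - 221*321|/(321*48) = 3/15408).

221/48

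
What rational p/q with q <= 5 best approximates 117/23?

5/1

Expand x = 117/23 as a continued fraction with the Euclidean algorithm:
  117 = 5*23 + 2, so a_0 = 5.
  23 = 11*2 + 1, so a_1 = 11.
  2 = 2*1 + 0, so a_2 = 2.
so x = [5; 11, 2].
Convergents (p_i = a_i*p_{i-1} + p_{i-2}, q_i = a_i*q_{i-1} + q_{i-2} with p_{-2}=0, p_{-1}=1, q_{-2}=1, q_{-1}=0), until the denominator exceeds 5:
  i=0: a_0=5, p_0 = 5*1 + 0 = 5, q_0 = 5*0 + 1 = 1.
  i=1: a_1=11, p_1 = 11*5 + 1 = 56, q_1 = 11*1 + 0 = 11.
q_1 = 11 > 5, so the last convergent with denominator <= 5 is p_0/q_0 = 5/1.
The closest fraction with denominator <= 5 is either p_0/q_0 or the intermediate fraction (k*p_0 + p_{-1})/(k*q_0 + q_{-1}) with the largest k >= 1 whose denominator stays <= 5; these approach x as k grows, and every other convergent or intermediate fraction in range is farther away.
Largest k: floor((5 - q_{-1})/q_0) = floor((5 - 0)/1) = 5 (using the seeds p_{-1} = 1, q_{-1} = 0).
That gives (5*5 + 1)/(5*1 + 0) = 26/5.
Compare the errors: |x - 5/1| = |117*1 - 5*23|/(23*1) = 2/23, and |x - 26/5| = |117*5 - 26*23|/(23*5) = 13/115.
Cross-multiplying, 2*115 = 230 < 299 = 13*23, so 2/23 is smaller: the convergent 5/1 is closer to x than 26/5.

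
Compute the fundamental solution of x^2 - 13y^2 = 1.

(x, y) = (649, 180)

First expand sqrt(13) as a continued fraction. With x_i = (sqrt(13) + m_i)/d_i and (m_0, d_0) = (0, 1): a_0 = floor(sqrt(13)) = 3, since 3^2 = 9 <= 13 < 16 = 4^2.
Iterate m_{i+1} = d_i*a_i - m_i, d_{i+1} = (13 - m_{i+1}^2)/d_i, a_{i+1} = floor((a_0 + m_{i+1})/d_{i+1}):
  m_1 = 1*3 - 0 = 3, d_1 = (13 - 3^2)/1 = 4/1 = 4, a_1 = floor((3 + 3)/4) = 1.
  m_2 = 4*1 - 3 = 1, d_2 = (13 - 1^2)/4 = 12/4 = 3, a_2 = floor((3 + 1)/3) = 1.
  m_3 = 3*1 - 1 = 2, d_3 = (13 - 2^2)/3 = 9/3 = 3, a_3 = floor((3 + 2)/3) = 1.
  m_4 = 3*1 - 2 = 1, d_4 = (13 - 1^2)/3 = 12/3 = 4, a_4 = floor((3 + 1)/4) = 1.
  m_5 = 4*1 - 1 = 3, d_5 = (13 - 3^2)/4 = 4/4 = 1, a_5 = floor((3 + 3)/1) = 6.
  m_6 = 1*6 - 3 = 3, d_6 = (13 - 3^2)/1 = 4/1 = 4: (m_6, d_6) = (m_1, d_1) = (3, 4), so from here the quotients repeat a_1, ..., a_5; the period length is 5.
So sqrt(13) = [3; (1, 1, 1, 1, 6)] with period length k = 5.
k is odd, so (p_{k-1}, q_{k-1}) only solves x^2 - 13y^2 = -1 and the fundamental solution of x^2 - 13y^2 = 1 is (p_{2k-1}, q_{2k-1}) = (p_9, q_9); compute convergents through index 9, running through the period twice.
Convergents (p_i = a_i*p_{i-1} + p_{i-2}, q_i = a_i*q_{i-1} + q_{i-2} with p_{-2}=0, p_{-1}=1, q_{-2}=1, q_{-1}=0):
  i=0: a_0=3, p_0 = 3*1 + 0 = 3, q_0 = 3*0 + 1 = 1.
  i=1: a_1=1, p_1 = 1*3 + 1 = 4, q_1 = 1*1 + 0 = 1.
  i=2: a_2=1, p_2 = 1*4 + 3 = 7, q_2 = 1*1 + 1 = 2.
  i=3: a_3=1, p_3 = 1*7 + 4 = 11, q_3 = 1*2 + 1 = 3.
  i=4: a_4=1, p_4 = 1*11 + 7 = 18, q_4 = 1*3 + 2 = 5.
  i=5: a_5=6, p_5 = 6*18 + 11 = 119, q_5 = 6*5 + 3 = 33.
  i=6: a_6=1, p_6 = 1*119 + 18 = 137, q_6 = 1*33 + 5 = 38.
  i=7: a_7=1, p_7 = 1*137 + 119 = 256, q_7 = 1*38 + 33 = 71.
  i=8: a_8=1, p_8 = 1*256 + 137 = 393, q_8 = 1*71 + 38 = 109.
  i=9: a_9=1, p_9 = 1*393 + 256 = 649, q_9 = 1*109 + 71 = 180.
Indeed p_4^2 - 13*q_4^2 = 324 - 325 = -1, not +1.
Check: 649^2 - 13*180^2 = 421201 - 421200 = 1, so (x, y) = (649, 180) solves the equation, and by the theorem it is the least positive solution.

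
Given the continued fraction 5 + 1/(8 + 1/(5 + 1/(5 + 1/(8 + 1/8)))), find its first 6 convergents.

5/1, 41/8, 210/41, 1091/213, 8938/1745, 72595/14173

Using the convergent recurrence p_i = a_i*p_{i-1} + p_{i-2}, q_i = a_i*q_{i-1} + q_{i-2} with p_{-2}=0, p_{-1}=1, q_{-2}=1, q_{-1}=0:
  i=0: a_0=5, p_0 = 5*1 + 0 = 5, q_0 = 5*0 + 1 = 1.
  i=1: a_1=8, p_1 = 8*5 + 1 = 41, q_1 = 8*1 + 0 = 8.
  i=2: a_2=5, p_2 = 5*41 + 5 = 210, q_2 = 5*8 + 1 = 41.
  i=3: a_3=5, p_3 = 5*210 + 41 = 1091, q_3 = 5*41 + 8 = 213.
  i=4: a_4=8, p_4 = 8*1091 + 210 = 8938, q_4 = 8*213 + 41 = 1745.
  i=5: a_5=8, p_5 = 8*8938 + 1091 = 72595, q_5 = 8*1745 + 213 = 14173.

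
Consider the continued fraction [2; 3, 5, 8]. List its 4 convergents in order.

2/1, 7/3, 37/16, 303/131

Using the convergent recurrence p_i = a_i*p_{i-1} + p_{i-2}, q_i = a_i*q_{i-1} + q_{i-2} with p_{-2}=0, p_{-1}=1, q_{-2}=1, q_{-1}=0:
  i=0: a_0=2, p_0 = 2*1 + 0 = 2, q_0 = 2*0 + 1 = 1.
  i=1: a_1=3, p_1 = 3*2 + 1 = 7, q_1 = 3*1 + 0 = 3.
  i=2: a_2=5, p_2 = 5*7 + 2 = 37, q_2 = 5*3 + 1 = 16.
  i=3: a_3=8, p_3 = 8*37 + 7 = 303, q_3 = 8*16 + 3 = 131.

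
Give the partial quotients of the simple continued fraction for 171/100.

Run the Euclidean algorithm on 171 and 100; the successive quotients are the partial quotients a_0, a_1, ... (each step inverts the fractional part left over by the previous one):
  171 = 1*100 + 71, so a_0 = 1.
  100 = 1*71 + 29, so a_1 = 1.
  71 = 2*29 + 13, so a_2 = 2.
  29 = 2*13 + 3, so a_3 = 2.
  13 = 4*3 + 1, so a_4 = 4.
  3 = 3*1 + 0, so a_5 = 3.
The remainder reaches 0 after 6 divisions, so the expansion has 6 partial quotients, read off in order.

[1; 1, 2, 2, 4, 3]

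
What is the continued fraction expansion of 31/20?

Run the Euclidean algorithm on 31 and 20; the successive quotients are the partial quotients a_0, a_1, ... (each step inverts the fractional part left over by the previous one):
  31 = 1*20 + 11, so a_0 = 1.
  20 = 1*11 + 9, so a_1 = 1.
  11 = 1*9 + 2, so a_2 = 1.
  9 = 4*2 + 1, so a_3 = 4.
  2 = 2*1 + 0, so a_4 = 2.
The remainder reaches 0 after 5 divisions, so the expansion has 5 partial quotients, read off in order.

[1; 1, 1, 4, 2]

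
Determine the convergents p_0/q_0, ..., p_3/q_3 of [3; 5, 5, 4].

3/1, 16/5, 83/26, 348/109

Using the convergent recurrence p_i = a_i*p_{i-1} + p_{i-2}, q_i = a_i*q_{i-1} + q_{i-2} with p_{-2}=0, p_{-1}=1, q_{-2}=1, q_{-1}=0:
  i=0: a_0=3, p_0 = 3*1 + 0 = 3, q_0 = 3*0 + 1 = 1.
  i=1: a_1=5, p_1 = 5*3 + 1 = 16, q_1 = 5*1 + 0 = 5.
  i=2: a_2=5, p_2 = 5*16 + 3 = 83, q_2 = 5*5 + 1 = 26.
  i=3: a_3=4, p_3 = 4*83 + 16 = 348, q_3 = 4*26 + 5 = 109.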